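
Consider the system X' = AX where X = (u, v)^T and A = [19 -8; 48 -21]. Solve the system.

Coefficient matrix A = [[19, -8], [48, -21]].
Characteristic polynomial det(A - λI) = λ^2 + 2λ - 15 = 0.
Eigenvalues λ = 3, -5.
For λ=3: (A-λI) row 1 is [16, -8], so an eigenvector is (-1, -2).
For λ=-5: (A-λI) row 1 is [24, -8], so an eigenvector is (-1, -3).
General solution: C_1e^(3t)(-1,-2) + C_2e^(-5t)(-1,-3).

u(t) = -C_1e^(3t) - C_2e^(-5t), v(t) = -2C_1e^(3t) - 3C_2e^(-5t)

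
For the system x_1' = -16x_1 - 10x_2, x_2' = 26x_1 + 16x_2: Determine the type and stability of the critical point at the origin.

A = [[-16,-10],[26,16]]; det(A-λI) = λ^2 + 4.
λ = 0 ± 2i: zero real part.

center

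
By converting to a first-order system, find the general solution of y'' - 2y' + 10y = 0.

y(t) = C_1e^(t)cos(3t) + C_2e^(t)sin(3t)

Let x_1 = y, x_2 = y'. Then x_1' = x_2 and x_2' = -10x_1 + 2x_2.
A = [[0,1],[-10,2]]; det(A-λI) = λ^2 - 2λ + 10.
Eigenvalues λ = 1 ± 3i.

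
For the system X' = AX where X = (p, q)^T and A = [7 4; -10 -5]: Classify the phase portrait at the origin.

unstable spiral

A = [[7,4],[-10,-5]]; det(A-λI) = λ^2 - 2λ + 5.
λ = 1 ± 2i: positive real part.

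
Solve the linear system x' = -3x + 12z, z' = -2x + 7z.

x(t) = 3C_1e^(t) + 2C_2e^(3t), z(t) = C_1e^(t) + C_2e^(3t)

Coefficient matrix A = [[-3, 12], [-2, 7]].
Characteristic polynomial det(A - λI) = λ^2 - 4λ + 3 = 0.
Eigenvalues λ = 1, 3.
For λ=1: (A-λI) row 1 is [-4, 12], so an eigenvector is (3, 1).
For λ=3: (A-λI) row 1 is [-6, 12], so an eigenvector is (2, 1).
General solution: C_1e^(t)(3,1) + C_2e^(3t)(2,1).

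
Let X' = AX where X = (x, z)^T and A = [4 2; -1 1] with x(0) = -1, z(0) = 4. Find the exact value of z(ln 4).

-80

A = [[4,2],[-1,1]]; eigenvalues λ = 3, 2.
Eigenvectors: (2,-1) for λ=3, (-1,1) for λ=2.
From the initial condition, c_1 = 3, c_2 = 7.
z(ln 4) = (3)(4^3)(-1) + (7)(4^2)(1) = -80.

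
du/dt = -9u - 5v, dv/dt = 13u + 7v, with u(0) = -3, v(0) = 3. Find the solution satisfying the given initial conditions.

u(t) = 9e^(-t)sin(t) - 3e^(-t)cos(t), v(t) = -15e^(-t)sin(t) + 3e^(-t)cos(t)

Coefficient matrix A = [[-9, -5], [13, 7]].
Characteristic polynomial det(A - λI) = λ^2 + 2λ + 2 = 0.
Eigenvalues λ = -1 ± i (complex conjugate pair).
For λ=-1+i: an eigenvector is (2,-3) - i(-1,2) = (2 + i, -3 - 2i).
A real fundamental pair from Re and Im of e^((-1+i)t)v: X_1 = e^(-t)(cos(t)·(2,-3) + sin(t)·(-1,2)), X_2 = e^(-t)(sin(t)·(2,-3) - cos(t)·(-1,2)).
General solution: C_1X_1 + C_2X_2.
Applying u(0)=-3, v(0)=3 gives C_1=-3, C_2=3.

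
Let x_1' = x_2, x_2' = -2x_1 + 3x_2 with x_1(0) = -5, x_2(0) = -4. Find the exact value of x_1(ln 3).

-9

A = [[0,1],[-2,3]]; eigenvalues λ = 1, 2.
Eigenvectors: (1,1) for λ=1, (-1,-2) for λ=2.
From the initial condition, c_1 = -6, c_2 = -1.
x_1(ln 3) = (-6)(3^1)(1) + (-1)(3^2)(-1) = -9.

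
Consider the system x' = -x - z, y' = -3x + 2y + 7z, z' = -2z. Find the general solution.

Coefficient matrix A = [[-1, 0, -1], [-3, 2, 7], [0, 0, -2]].
det(A - λI) = 0 gives eigenvalues λ = -1, 2, -2.
For λ=-1: eigenvector (1,1,0).
For λ=2: eigenvector (0,1,0).
For λ=-2: eigenvector (1,-1,1).
General solution: C_1e^(-t)(1,1,0) + C_2e^(2t)(0,1,0) + C_3e^(-2t)(1,-1,1).

x(t) = C_1e^(-t) + C_3e^(-2t), y(t) = C_1e^(-t) + C_2e^(2t) - C_3e^(-2t), z(t) = C_3e^(-2t)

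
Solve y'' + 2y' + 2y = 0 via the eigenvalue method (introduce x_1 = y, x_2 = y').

y(t) = c_1e^(-t)cos(t) + c_2e^(-t)sin(t)

Let x_1 = y, x_2 = y'. Then x_1' = x_2 and x_2' = -2x_1 - 2x_2.
A = [[0,1],[-2,-2]]; det(A-λI) = λ^2 + 2λ + 2.
Eigenvalues λ = -1 ± i.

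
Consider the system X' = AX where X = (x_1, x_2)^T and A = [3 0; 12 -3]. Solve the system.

x_1(t) = C_2e^(3t), x_2(t) = C_1e^(-3t) + 2C_2e^(3t)

Coefficient matrix A = [[3, 0], [12, -3]].
Characteristic polynomial det(A - λI) = λ^2 - 9 = 0.
Eigenvalues λ = -3, 3.
For λ=-3: (A-λI) row 1 is [6, 0], so an eigenvector is (0, 1).
For λ=3: (A-λI) row 2 is [12, -6], so an eigenvector is (1, 2).
General solution: C_1e^(-3t)(0,1) + C_2e^(3t)(1,2).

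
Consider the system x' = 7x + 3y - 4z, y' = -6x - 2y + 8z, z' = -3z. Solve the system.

x(t) = -C_1e^(t) + C_2e^(4t) + C_3e^(-3t), y(t) = 2C_1e^(t) - C_2e^(4t) - 2C_3e^(-3t), z(t) = C_3e^(-3t)

Coefficient matrix A = [[7, 3, -4], [-6, -2, 8], [0, 0, -3]].
det(A - λI) = 0 gives eigenvalues λ = 1, 4, -3.
For λ=1: eigenvector (-1,2,0).
For λ=4: eigenvector (1,-1,0).
For λ=-3: eigenvector (1,-2,1).
General solution: C_1e^(t)(-1,2,0) + C_2e^(4t)(1,-1,0) + C_3e^(-3t)(1,-2,1).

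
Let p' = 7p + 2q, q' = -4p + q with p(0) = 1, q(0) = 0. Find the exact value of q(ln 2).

A = [[7,2],[-4,1]]; eigenvalues λ = 3, 5.
Eigenvectors: (1,-2) for λ=3, (-1,1) for λ=5.
From the initial condition, c_1 = -1, c_2 = -2.
q(ln 2) = (-1)(2^3)(-2) + (-2)(2^5)(1) = -48.

-48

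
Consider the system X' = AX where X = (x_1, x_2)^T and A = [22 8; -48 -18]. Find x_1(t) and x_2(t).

x_1(t) = -c_1e^(-2t) + c_2e^(6t), x_2(t) = 3c_1e^(-2t) - 2c_2e^(6t)

Coefficient matrix A = [[22, 8], [-48, -18]].
Characteristic polynomial det(A - λI) = λ^2 - 4λ - 12 = 0.
Eigenvalues λ = -2, 6.
For λ=-2: (A-λI) row 1 is [24, 8], so an eigenvector is (-1, 3).
For λ=6: (A-λI) row 1 is [16, 8], so an eigenvector is (1, -2).
General solution: c_1e^(-2t)(-1,3) + c_2e^(6t)(1,-2).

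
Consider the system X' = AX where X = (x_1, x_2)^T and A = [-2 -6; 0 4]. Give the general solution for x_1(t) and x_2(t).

x_1(t) = -C_1e^(4t) + C_2e^(-2t), x_2(t) = C_1e^(4t)

Coefficient matrix A = [[-2, -6], [0, 4]].
Characteristic polynomial det(A - λI) = λ^2 - 2λ - 8 = 0.
Eigenvalues λ = 4, -2.
For λ=4: (A-λI) row 1 is [-6, -6], so an eigenvector is (-1, 1).
For λ=-2: (A-λI) row 1 is [0, -6], so an eigenvector is (1, 0).
General solution: C_1e^(4t)(-1,1) + C_2e^(-2t)(1,0).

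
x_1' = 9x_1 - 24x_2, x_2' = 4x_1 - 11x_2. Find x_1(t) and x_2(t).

Coefficient matrix A = [[9, -24], [4, -11]].
Characteristic polynomial det(A - λI) = λ^2 + 2λ - 3 = 0.
Eigenvalues λ = -3, 1.
For λ=-3: (A-λI) row 1 is [12, -24], so an eigenvector is (-2, -1).
For λ=1: (A-λI) row 1 is [8, -24], so an eigenvector is (3, 1).
General solution: c_1e^(-3t)(-2,-1) + c_2e^(t)(3,1).

x_1(t) = -2c_1e^(-3t) + 3c_2e^(t), x_2(t) = -c_1e^(-3t) + c_2e^(t)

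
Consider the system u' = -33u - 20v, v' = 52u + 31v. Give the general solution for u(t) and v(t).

Coefficient matrix A = [[-33, -20], [52, 31]].
Characteristic polynomial det(A - λI) = λ^2 + 2λ + 17 = 0.
Eigenvalues λ = -1 ± 4i (complex conjugate pair).
For λ=-1+4i: an eigenvector is (1,-2) - i(2,-3) = (1 - 2i, -2 + 3i).
A real fundamental pair from Re and Im of e^((-1+4i)t)v: X_1 = e^(-t)(cos(4t)·(1,-2) + sin(4t)·(2,-3)), X_2 = e^(-t)(sin(4t)·(1,-2) - cos(4t)·(2,-3)).
General solution: K_1X_1 + K_2X_2.

u(t) = 2K_1e^(-t)sin(4t) + K_1e^(-t)cos(4t) + K_2e^(-t)sin(4t) - 2K_2e^(-t)cos(4t), v(t) = -3K_1e^(-t)sin(4t) - 2K_1e^(-t)cos(4t) - 2K_2e^(-t)sin(4t) + 3K_2e^(-t)cos(4t)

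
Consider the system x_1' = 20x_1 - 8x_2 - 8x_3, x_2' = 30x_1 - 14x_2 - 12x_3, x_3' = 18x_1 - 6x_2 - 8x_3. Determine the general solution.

Coefficient matrix A = [[20, -8, -8], [30, -14, -12], [18, -6, -8]].
det(A - λI) = 0 gives eigenvalues λ = 4, -4, -2.
For λ=4: eigenvector (1,1,1).
For λ=-4: eigenvector (1,3,0).
For λ=-2: eigenvector (0,-1,1).
General solution: c_1e^(4t)(1,1,1) + c_2e^(-4t)(1,3,0) + c_3e^(-2t)(0,-1,1).

x_1(t) = c_1e^(4t) + c_2e^(-4t), x_2(t) = c_1e^(4t) + 3c_2e^(-4t) - c_3e^(-2t), x_3(t) = c_1e^(4t) + c_3e^(-2t)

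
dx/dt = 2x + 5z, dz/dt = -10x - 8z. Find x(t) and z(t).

x(t) = K_1e^(-3t)cos(5t) + K_2e^(-3t)sin(5t), z(t) = -K_1e^(-3t)sin(5t) - K_1e^(-3t)cos(5t) - K_2e^(-3t)sin(5t) + K_2e^(-3t)cos(5t)

Coefficient matrix A = [[2, 5], [-10, -8]].
Characteristic polynomial det(A - λI) = λ^2 + 6λ + 34 = 0.
Eigenvalues λ = -3 ± 5i (complex conjugate pair).
For λ=-3+5i: an eigenvector is (1,-1) - i(0,-1) = (1, -1 + i).
A real fundamental pair from Re and Im of e^((-3+5i)t)v: X_1 = e^(-3t)(cos(5t)·(1,-1) + sin(5t)·(0,-1)), X_2 = e^(-3t)(sin(5t)·(1,-1) - cos(5t)·(0,-1)).
General solution: K_1X_1 + K_2X_2.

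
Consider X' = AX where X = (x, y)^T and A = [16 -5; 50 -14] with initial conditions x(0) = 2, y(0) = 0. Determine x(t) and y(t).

x(t) = 6e^(t)sin(5t) + 2e^(t)cos(5t), y(t) = 20e^(t)sin(5t)

Coefficient matrix A = [[16, -5], [50, -14]].
Characteristic polynomial det(A - λI) = λ^2 - 2λ + 26 = 0.
Eigenvalues λ = 1 ± 5i (complex conjugate pair).
For λ=1+5i: an eigenvector is (0,1) - i(-1,-3) = (0 + i, 1 + 3i).
A real fundamental pair from Re and Im of e^((1+5i)t)v: X_1 = e^(t)(cos(5t)·(0,1) + sin(5t)·(-1,-3)), X_2 = e^(t)(sin(5t)·(0,1) - cos(5t)·(-1,-3)).
General solution: C_1X_1 + C_2X_2.
Applying x(0)=2, y(0)=0 gives C_1=-6, C_2=2.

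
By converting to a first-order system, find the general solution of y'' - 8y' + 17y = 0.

y(t) = K_1e^(4t)cos(t) + K_2e^(4t)sin(t)

Let x_1 = y, x_2 = y'. Then x_1' = x_2 and x_2' = -17x_1 + 8x_2.
A = [[0,1],[-17,8]]; det(A-λI) = λ^2 - 8λ + 17.
Eigenvalues λ = 4 ± i.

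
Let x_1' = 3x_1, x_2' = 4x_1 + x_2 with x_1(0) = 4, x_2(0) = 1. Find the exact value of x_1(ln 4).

256

A = [[3,0],[4,1]]; eigenvalues λ = 3, 1.
Eigenvectors: (1,2) for λ=3, (0,-1) for λ=1.
From the initial condition, c_1 = 4, c_2 = 7.
x_1(ln 4) = (4)(4^3)(1) + (7)(4^1)(0) = 256.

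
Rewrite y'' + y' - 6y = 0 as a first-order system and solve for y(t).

y(t) = C_1e^(2t) + C_2e^(-3t)

Let x_1 = y, x_2 = y'. Then x_1' = x_2 and x_2' = 6x_1 - x_2.
A = [[0,1],[6,-1]]; det(A-λI) = λ^2 + λ - 6.
Eigenvalues λ = 2, -3 with eigenvectors (1,2), (1,-3).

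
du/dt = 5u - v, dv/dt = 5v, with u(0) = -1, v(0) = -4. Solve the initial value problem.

u(t) = 4te^(5t) - e^(5t), v(t) = -4e^(5t)

Coefficient matrix A = [[5, -1], [0, 5]].
Characteristic polynomial det(A - λI) = λ^2 - 10λ + 25 = 0.
Single eigenvalue λ = 5 with algebraic multiplicity 2.
Eigenvector v = (1,0); generalized eigenvector w with (A-λI)w=v is (-3,-1).
General solution: e^(5t)[c_1·v + c_2·(t·v + w)].
Applying u(0)=-1, v(0)=-4 gives c_1=11, c_2=4.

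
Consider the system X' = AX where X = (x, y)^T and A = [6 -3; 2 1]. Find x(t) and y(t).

Coefficient matrix A = [[6, -3], [2, 1]].
Characteristic polynomial det(A - λI) = λ^2 - 7λ + 12 = 0.
Eigenvalues λ = 3, 4.
For λ=3: (A-λI) row 1 is [3, -3], so an eigenvector is (1, 1).
For λ=4: (A-λI) row 1 is [2, -3], so an eigenvector is (-3, -2).
General solution: C_1e^(3t)(1,1) + C_2e^(4t)(-3,-2).

x(t) = C_1e^(3t) - 3C_2e^(4t), y(t) = C_1e^(3t) - 2C_2e^(4t)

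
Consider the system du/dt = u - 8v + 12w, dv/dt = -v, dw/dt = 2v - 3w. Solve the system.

u(t) = C_1e^(t) - 2C_2e^(-t) - 3C_3e^(-3t), v(t) = C_2e^(-t), w(t) = C_2e^(-t) + C_3e^(-3t)

Coefficient matrix A = [[1, -8, 12], [0, -1, 0], [0, 2, -3]].
det(A - λI) = 0 gives eigenvalues λ = 1, -1, -3.
For λ=1: eigenvector (1,0,0).
For λ=-1: eigenvector (-2,1,1).
For λ=-3: eigenvector (-3,0,1).
General solution: C_1e^(t)(1,0,0) + C_2e^(-t)(-2,1,1) + C_3e^(-3t)(-3,0,1).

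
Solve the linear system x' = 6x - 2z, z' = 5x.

x(t) = -c_1e^(3t)sin(t) + c_1e^(3t)cos(t) + c_2e^(3t)sin(t) + c_2e^(3t)cos(t), z(t) = -c_1e^(3t)sin(t) + 2c_1e^(3t)cos(t) + 2c_2e^(3t)sin(t) + c_2e^(3t)cos(t)

Coefficient matrix A = [[6, -2], [5, 0]].
Characteristic polynomial det(A - λI) = λ^2 - 6λ + 10 = 0.
Eigenvalues λ = 3 ± i (complex conjugate pair).
For λ=3+i: an eigenvector is (1,2) - i(-1,-1) = (1 + i, 2 + i).
A real fundamental pair from Re and Im of e^((3+i)t)v: X_1 = e^(3t)(cos(t)·(1,2) + sin(t)·(-1,-1)), X_2 = e^(3t)(sin(t)·(1,2) - cos(t)·(-1,-1)).
General solution: c_1X_1 + c_2X_2.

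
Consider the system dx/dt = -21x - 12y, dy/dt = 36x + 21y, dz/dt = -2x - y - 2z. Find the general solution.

Coefficient matrix A = [[-21, -12, 0], [36, 21, 0], [-2, -1, -2]].
det(A - λI) = 0 gives eigenvalues λ = -2, -3, 3.
For λ=-2: eigenvector (0,0,1).
For λ=-3: eigenvector (2,-3,1).
For λ=3: eigenvector (1,-2,0).
General solution: C_1e^(-2t)(0,0,1) + C_2e^(-3t)(2,-3,1) + C_3e^(3t)(1,-2,0).

x(t) = 2C_2e^(-3t) + C_3e^(3t), y(t) = -3C_2e^(-3t) - 2C_3e^(3t), z(t) = C_1e^(-2t) + C_2e^(-3t)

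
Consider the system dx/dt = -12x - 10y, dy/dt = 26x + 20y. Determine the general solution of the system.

Coefficient matrix A = [[-12, -10], [26, 20]].
Characteristic polynomial det(A - λI) = λ^2 - 8λ + 20 = 0.
Eigenvalues λ = 4 ± 2i (complex conjugate pair).
For λ=4+2i: an eigenvector is (-1,2) - i(-2,3) = (-1 + 2i, 2 - 3i).
A real fundamental pair from Re and Im of e^((4+2i)t)v: X_1 = e^(4t)(cos(2t)·(-1,2) + sin(2t)·(-2,3)), X_2 = e^(4t)(sin(2t)·(-1,2) - cos(2t)·(-2,3)).
General solution: c_1X_1 + c_2X_2.

x(t) = -2c_1e^(4t)sin(2t) - c_1e^(4t)cos(2t) - c_2e^(4t)sin(2t) + 2c_2e^(4t)cos(2t), y(t) = 3c_1e^(4t)sin(2t) + 2c_1e^(4t)cos(2t) + 2c_2e^(4t)sin(2t) - 3c_2e^(4t)cos(2t)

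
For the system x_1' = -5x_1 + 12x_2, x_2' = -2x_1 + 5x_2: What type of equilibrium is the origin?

A = [[-5,12],[-2,5]]; det(A-λI) = λ^2 - 1.
λ = -1, 1: opposite signs.

saddle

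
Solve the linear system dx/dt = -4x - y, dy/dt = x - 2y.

x(t) = C_1e^(-3t) + C_2te^(-3t) - 3C_2e^(-3t), y(t) = -C_1e^(-3t) - C_2te^(-3t) + 2C_2e^(-3t)

Coefficient matrix A = [[-4, -1], [1, -2]].
Characteristic polynomial det(A - λI) = λ^2 + 6λ + 9 = 0.
Single eigenvalue λ = -3 with algebraic multiplicity 2.
Eigenvector v = (1,-1); generalized eigenvector w with (A-λI)w=v is (-3,2).
General solution: e^(-3t)[C_1·v + C_2·(t·v + w)].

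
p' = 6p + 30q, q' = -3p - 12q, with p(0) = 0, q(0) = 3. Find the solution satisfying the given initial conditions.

p(t) = 30e^(-3t)sin(3t), q(t) = -9e^(-3t)sin(3t) + 3e^(-3t)cos(3t)

Coefficient matrix A = [[6, 30], [-3, -12]].
Characteristic polynomial det(A - λI) = λ^2 + 6λ + 18 = 0.
Eigenvalues λ = -3 ± 3i (complex conjugate pair).
For λ=-3+3i: an eigenvector is (1,0) - i(3,-1) = (1 - 3i, 0 + i).
A real fundamental pair from Re and Im of e^((-3+3i)t)v: X_1 = e^(-3t)(cos(3t)·(1,0) + sin(3t)·(3,-1)), X_2 = e^(-3t)(sin(3t)·(1,0) - cos(3t)·(3,-1)).
General solution: K_1X_1 + K_2X_2.
Applying p(0)=0, q(0)=3 gives K_1=9, K_2=3.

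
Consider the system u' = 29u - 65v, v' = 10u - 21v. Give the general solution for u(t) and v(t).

u(t) = -3c_1e^(4t)sin(5t) + 2c_1e^(4t)cos(5t) + 2c_2e^(4t)sin(5t) + 3c_2e^(4t)cos(5t), v(t) = -c_1e^(4t)sin(5t) + c_1e^(4t)cos(5t) + c_2e^(4t)sin(5t) + c_2e^(4t)cos(5t)

Coefficient matrix A = [[29, -65], [10, -21]].
Characteristic polynomial det(A - λI) = λ^2 - 8λ + 41 = 0.
Eigenvalues λ = 4 ± 5i (complex conjugate pair).
For λ=4+5i: an eigenvector is (2,1) - i(-3,-1) = (2 + 3i, 1 + i).
A real fundamental pair from Re and Im of e^((4+5i)t)v: X_1 = e^(4t)(cos(5t)·(2,1) + sin(5t)·(-3,-1)), X_2 = e^(4t)(sin(5t)·(2,1) - cos(5t)·(-3,-1)).
General solution: c_1X_1 + c_2X_2.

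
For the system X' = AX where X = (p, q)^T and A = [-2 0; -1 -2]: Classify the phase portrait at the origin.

stable improper node

A = [[-2,0],[-1,-2]]; det(A-λI) = λ^2 + 4λ + 4.
repeated λ = -2 with a single eigenvector.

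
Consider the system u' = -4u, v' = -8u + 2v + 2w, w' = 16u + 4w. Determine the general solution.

u(t) = c_1e^(-4t), v(t) = 2c_1e^(-4t) + c_2e^(2t) + c_3e^(4t), w(t) = -2c_1e^(-4t) + c_3e^(4t)

Coefficient matrix A = [[-4, 0, 0], [-8, 2, 2], [16, 0, 4]].
det(A - λI) = 0 gives eigenvalues λ = -4, 2, 4.
For λ=-4: eigenvector (1,2,-2).
For λ=2: eigenvector (0,1,0).
For λ=4: eigenvector (0,1,1).
General solution: c_1e^(-4t)(1,2,-2) + c_2e^(2t)(0,1,0) + c_3e^(4t)(0,1,1).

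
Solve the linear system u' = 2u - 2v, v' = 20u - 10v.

u(t) = -K_1e^(-4t)cos(2t) - K_2e^(-4t)sin(2t), v(t) = -K_1e^(-4t)sin(2t) - 3K_1e^(-4t)cos(2t) - 3K_2e^(-4t)sin(2t) + K_2e^(-4t)cos(2t)

Coefficient matrix A = [[2, -2], [20, -10]].
Characteristic polynomial det(A - λI) = λ^2 + 8λ + 20 = 0.
Eigenvalues λ = -4 ± 2i (complex conjugate pair).
For λ=-4+2i: an eigenvector is (-1,-3) - i(0,-1) = (-1, -3 + i).
A real fundamental pair from Re and Im of e^((-4+2i)t)v: X_1 = e^(-4t)(cos(2t)·(-1,-3) + sin(2t)·(0,-1)), X_2 = e^(-4t)(sin(2t)·(-1,-3) - cos(2t)·(0,-1)).
General solution: K_1X_1 + K_2X_2.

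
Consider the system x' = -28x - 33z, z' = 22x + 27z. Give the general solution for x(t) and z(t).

x(t) = K_1e^(5t) + 3K_2e^(-6t), z(t) = -K_1e^(5t) - 2K_2e^(-6t)

Coefficient matrix A = [[-28, -33], [22, 27]].
Characteristic polynomial det(A - λI) = λ^2 + λ - 30 = 0.
Eigenvalues λ = 5, -6.
For λ=5: (A-λI) row 1 is [-33, -33], so an eigenvector is (1, -1).
For λ=-6: (A-λI) row 1 is [-22, -33], so an eigenvector is (3, -2).
General solution: K_1e^(5t)(1,-1) + K_2e^(-6t)(3,-2).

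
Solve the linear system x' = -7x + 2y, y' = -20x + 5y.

x(t) = c_1e^(-t)sin(2t) - c_2e^(-t)cos(2t), y(t) = 3c_1e^(-t)sin(2t) + c_1e^(-t)cos(2t) + c_2e^(-t)sin(2t) - 3c_2e^(-t)cos(2t)

Coefficient matrix A = [[-7, 2], [-20, 5]].
Characteristic polynomial det(A - λI) = λ^2 + 2λ + 5 = 0.
Eigenvalues λ = -1 ± 2i (complex conjugate pair).
For λ=-1+2i: an eigenvector is (0,1) - i(1,3) = (0 - i, 1 - 3i).
A real fundamental pair from Re and Im of e^((-1+2i)t)v: X_1 = e^(-t)(cos(2t)·(0,1) + sin(2t)·(1,3)), X_2 = e^(-t)(sin(2t)·(0,1) - cos(2t)·(1,3)).
General solution: c_1X_1 + c_2X_2.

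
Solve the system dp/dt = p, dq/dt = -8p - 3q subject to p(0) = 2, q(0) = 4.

Coefficient matrix A = [[1, 0], [-8, -3]].
Characteristic polynomial det(A - λI) = λ^2 + 2λ - 3 = 0.
Eigenvalues λ = 1, -3.
For λ=1: (A-λI) row 2 is [-8, -4], so an eigenvector is (-1, 2).
For λ=-3: (A-λI) row 1 is [4, 0], so an eigenvector is (0, -1).
General solution: c_1e^(t)(-1,2) + c_2e^(-3t)(0,-1).
Applying p(0)=2, q(0)=4 gives c_1=-2, c_2=-8.

p(t) = 2e^(t), q(t) = -4e^(t) + 8e^(-3t)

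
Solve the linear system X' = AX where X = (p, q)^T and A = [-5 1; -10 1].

Coefficient matrix A = [[-5, 1], [-10, 1]].
Characteristic polynomial det(A - λI) = λ^2 + 4λ + 5 = 0.
Eigenvalues λ = -2 ± i (complex conjugate pair).
For λ=-2+i: an eigenvector is (-1,-3) - i(0,1) = (-1, -3 - i).
A real fundamental pair from Re and Im of e^((-2+i)t)v: X_1 = e^(-2t)(cos(t)·(-1,-3) + sin(t)·(0,1)), X_2 = e^(-2t)(sin(t)·(-1,-3) - cos(t)·(0,1)).
General solution: C_1X_1 + C_2X_2.

p(t) = -C_1e^(-2t)cos(t) - C_2e^(-2t)sin(t), q(t) = C_1e^(-2t)sin(t) - 3C_1e^(-2t)cos(t) - 3C_2e^(-2t)sin(t) - C_2e^(-2t)cos(t)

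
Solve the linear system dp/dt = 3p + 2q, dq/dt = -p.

Coefficient matrix A = [[3, 2], [-1, 0]].
Characteristic polynomial det(A - λI) = λ^2 - 3λ + 2 = 0.
Eigenvalues λ = 1, 2.
For λ=1: (A-λI) row 1 is [2, 2], so an eigenvector is (1, -1).
For λ=2: (A-λI) row 1 is [1, 2], so an eigenvector is (2, -1).
General solution: C_1e^(t)(1,-1) + C_2e^(2t)(2,-1).

p(t) = C_1e^(t) + 2C_2e^(2t), q(t) = -C_1e^(t) - C_2e^(2t)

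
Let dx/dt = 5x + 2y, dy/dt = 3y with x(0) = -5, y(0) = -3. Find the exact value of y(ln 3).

-81

A = [[5,2],[0,3]]; eigenvalues λ = 3, 5.
Eigenvectors: (-1,1) for λ=3, (-1,0) for λ=5.
From the initial condition, c_1 = -3, c_2 = 8.
y(ln 3) = (-3)(3^3)(1) + (8)(3^5)(0) = -81.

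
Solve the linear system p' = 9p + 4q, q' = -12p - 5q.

p(t) = -2C_1e^(3t) - C_2e^(t), q(t) = 3C_1e^(3t) + 2C_2e^(t)

Coefficient matrix A = [[9, 4], [-12, -5]].
Characteristic polynomial det(A - λI) = λ^2 - 4λ + 3 = 0.
Eigenvalues λ = 3, 1.
For λ=3: (A-λI) row 1 is [6, 4], so an eigenvector is (-2, 3).
For λ=1: (A-λI) row 1 is [8, 4], so an eigenvector is (-1, 2).
General solution: C_1e^(3t)(-2,3) + C_2e^(t)(-1,2).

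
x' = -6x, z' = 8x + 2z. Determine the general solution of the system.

Coefficient matrix A = [[-6, 0], [8, 2]].
Characteristic polynomial det(A - λI) = λ^2 + 4λ - 12 = 0.
Eigenvalues λ = -6, 2.
For λ=-6: (A-λI) row 2 is [8, 8], so an eigenvector is (-1, 1).
For λ=2: (A-λI) row 1 is [-8, 0], so an eigenvector is (0, 1).
General solution: c_1e^(-6t)(-1,1) + c_2e^(2t)(0,1).

x(t) = -c_1e^(-6t), z(t) = c_1e^(-6t) + c_2e^(2t)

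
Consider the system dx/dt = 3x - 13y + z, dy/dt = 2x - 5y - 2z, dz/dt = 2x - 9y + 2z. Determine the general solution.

Coefficient matrix A = [[3, -13, 1], [2, -5, -2], [2, -9, 2]].
det(A - λI) = 0 gives eigenvalues λ = 4, -3, -1.
For λ=4: eigenvector (1,0,1).
For λ=-3: eigenvector (2,1,1).
For λ=-1: eigenvector (3,1,1).
General solution: c_1e^(4t)(1,0,1) + c_2e^(-3t)(2,1,1) + c_3e^(-t)(3,1,1).

x(t) = c_1e^(4t) + 2c_2e^(-3t) + 3c_3e^(-t), y(t) = c_2e^(-3t) + c_3e^(-t), z(t) = c_1e^(4t) + c_2e^(-3t) + c_3e^(-t)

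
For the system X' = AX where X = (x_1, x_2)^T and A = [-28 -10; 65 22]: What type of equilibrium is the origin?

stable spiral

A = [[-28,-10],[65,22]]; det(A-λI) = λ^2 + 6λ + 34.
λ = -3 ± 5i: negative real part.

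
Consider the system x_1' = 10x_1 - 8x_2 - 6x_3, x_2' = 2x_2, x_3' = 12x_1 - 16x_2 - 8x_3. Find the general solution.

x_1(t) = c_1e^(-2t) - 2c_2e^(2t) - c_3e^(4t), x_2(t) = c_2e^(2t), x_3(t) = 2c_1e^(-2t) - 4c_2e^(2t) - c_3e^(4t)

Coefficient matrix A = [[10, -8, -6], [0, 2, 0], [12, -16, -8]].
det(A - λI) = 0 gives eigenvalues λ = -2, 2, 4.
For λ=-2: eigenvector (1,0,2).
For λ=2: eigenvector (-2,1,-4).
For λ=4: eigenvector (-1,0,-1).
General solution: c_1e^(-2t)(1,0,2) + c_2e^(2t)(-2,1,-4) + c_3e^(4t)(-1,0,-1).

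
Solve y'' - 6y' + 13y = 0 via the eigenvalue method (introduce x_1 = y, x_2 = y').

Let x_1 = y, x_2 = y'. Then x_1' = x_2 and x_2' = -13x_1 + 6x_2.
A = [[0,1],[-13,6]]; det(A-λI) = λ^2 - 6λ + 13.
Eigenvalues λ = 3 ± 2i.

y(t) = c_1e^(3t)cos(2t) + c_2e^(3t)sin(2t)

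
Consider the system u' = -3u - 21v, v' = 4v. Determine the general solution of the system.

Coefficient matrix A = [[-3, -21], [0, 4]].
Characteristic polynomial det(A - λI) = λ^2 - λ - 12 = 0.
Eigenvalues λ = -3, 4.
For λ=-3: (A-λI) row 1 is [0, -21], so an eigenvector is (-1, 0).
For λ=4: (A-λI) row 1 is [-7, -21], so an eigenvector is (-3, 1).
General solution: K_1e^(-3t)(-1,0) + K_2e^(4t)(-3,1).

u(t) = -K_1e^(-3t) - 3K_2e^(4t), v(t) = K_2e^(4t)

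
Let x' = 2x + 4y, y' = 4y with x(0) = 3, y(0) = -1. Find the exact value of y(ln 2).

A = [[2,4],[0,4]]; eigenvalues λ = 4, 2.
Eigenvectors: (-2,-1) for λ=4, (-1,0) for λ=2.
From the initial condition, c_1 = 1, c_2 = -5.
y(ln 2) = (1)(2^4)(-1) + (-5)(2^2)(0) = -16.

-16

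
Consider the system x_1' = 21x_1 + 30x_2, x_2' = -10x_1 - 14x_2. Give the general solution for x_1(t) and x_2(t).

Coefficient matrix A = [[21, 30], [-10, -14]].
Characteristic polynomial det(A - λI) = λ^2 - 7λ + 6 = 0.
Eigenvalues λ = 1, 6.
For λ=1: (A-λI) row 1 is [20, 30], so an eigenvector is (3, -2).
For λ=6: (A-λI) row 1 is [15, 30], so an eigenvector is (2, -1).
General solution: K_1e^(t)(3,-2) + K_2e^(6t)(2,-1).

x_1(t) = 3K_1e^(t) + 2K_2e^(6t), x_2(t) = -2K_1e^(t) - K_2e^(6t)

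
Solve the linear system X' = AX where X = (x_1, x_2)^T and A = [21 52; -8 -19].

Coefficient matrix A = [[21, 52], [-8, -19]].
Characteristic polynomial det(A - λI) = λ^2 - 2λ + 17 = 0.
Eigenvalues λ = 1 ± 4i (complex conjugate pair).
For λ=1+4i: an eigenvector is (-3,1) - i(-2,1) = (-3 + 2i, 1 - i).
A real fundamental pair from Re and Im of e^((1+4i)t)v: X_1 = e^(t)(cos(4t)·(-3,1) + sin(4t)·(-2,1)), X_2 = e^(t)(sin(4t)·(-3,1) - cos(4t)·(-2,1)).
General solution: c_1X_1 + c_2X_2.

x_1(t) = -2c_1e^(t)sin(4t) - 3c_1e^(t)cos(4t) - 3c_2e^(t)sin(4t) + 2c_2e^(t)cos(4t), x_2(t) = c_1e^(t)sin(4t) + c_1e^(t)cos(4t) + c_2e^(t)sin(4t) - c_2e^(t)cos(4t)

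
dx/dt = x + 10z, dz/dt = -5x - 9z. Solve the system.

Coefficient matrix A = [[1, 10], [-5, -9]].
Characteristic polynomial det(A - λI) = λ^2 + 8λ + 41 = 0.
Eigenvalues λ = -4 ± 5i (complex conjugate pair).
For λ=-4+5i: an eigenvector is (-1,1) - i(1,0) = (-1 - i, 1).
A real fundamental pair from Re and Im of e^((-4+5i)t)v: X_1 = e^(-4t)(cos(5t)·(-1,1) + sin(5t)·(1,0)), X_2 = e^(-4t)(sin(5t)·(-1,1) - cos(5t)·(1,0)).
General solution: K_1X_1 + K_2X_2.

x(t) = K_1e^(-4t)sin(5t) - K_1e^(-4t)cos(5t) - K_2e^(-4t)sin(5t) - K_2e^(-4t)cos(5t), z(t) = K_1e^(-4t)cos(5t) + K_2e^(-4t)sin(5t)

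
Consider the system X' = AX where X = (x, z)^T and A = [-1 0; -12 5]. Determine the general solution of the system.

Coefficient matrix A = [[-1, 0], [-12, 5]].
Characteristic polynomial det(A - λI) = λ^2 - 4λ - 5 = 0.
Eigenvalues λ = 5, -1.
For λ=5: (A-λI) row 1 is [-6, 0], so an eigenvector is (0, 1).
For λ=-1: (A-λI) row 2 is [-12, 6], so an eigenvector is (-1, -2).
General solution: C_1e^(5t)(0,1) + C_2e^(-t)(-1,-2).

x(t) = -C_2e^(-t), z(t) = C_1e^(5t) - 2C_2e^(-t)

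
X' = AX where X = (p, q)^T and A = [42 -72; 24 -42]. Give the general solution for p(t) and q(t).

Coefficient matrix A = [[42, -72], [24, -42]].
Characteristic polynomial det(A - λI) = λ^2 - 36 = 0.
Eigenvalues λ = -6, 6.
For λ=-6: (A-λI) row 1 is [48, -72], so an eigenvector is (3, 2).
For λ=6: (A-λI) row 1 is [36, -72], so an eigenvector is (-2, -1).
General solution: C_1e^(-6t)(3,2) + C_2e^(6t)(-2,-1).

p(t) = 3C_1e^(-6t) - 2C_2e^(6t), q(t) = 2C_1e^(-6t) - C_2e^(6t)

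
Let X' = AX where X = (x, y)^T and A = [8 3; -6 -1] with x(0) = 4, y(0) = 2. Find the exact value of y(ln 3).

-2322

A = [[8,3],[-6,-1]]; eigenvalues λ = 2, 5.
Eigenvectors: (1,-2) for λ=2, (1,-1) for λ=5.
From the initial condition, c_1 = -6, c_2 = 10.
y(ln 3) = (-6)(3^2)(-2) + (10)(3^5)(-1) = -2322.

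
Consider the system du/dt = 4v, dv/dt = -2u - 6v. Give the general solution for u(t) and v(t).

u(t) = -K_1e^(-4t) + 2K_2e^(-2t), v(t) = K_1e^(-4t) - K_2e^(-2t)

Coefficient matrix A = [[0, 4], [-2, -6]].
Characteristic polynomial det(A - λI) = λ^2 + 6λ + 8 = 0.
Eigenvalues λ = -4, -2.
For λ=-4: (A-λI) row 1 is [4, 4], so an eigenvector is (-1, 1).
For λ=-2: (A-λI) row 1 is [2, 4], so an eigenvector is (2, -1).
General solution: K_1e^(-4t)(-1,1) + K_2e^(-2t)(2,-1).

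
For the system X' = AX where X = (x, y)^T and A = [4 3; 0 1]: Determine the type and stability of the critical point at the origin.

unstable node

A = [[4,3],[0,1]]; det(A-λI) = λ^2 - 5λ + 4.
λ = 4, 1: both positive.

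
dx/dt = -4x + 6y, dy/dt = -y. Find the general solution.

x(t) = -2K_1e^(-t) - K_2e^(-4t), y(t) = -K_1e^(-t)

Coefficient matrix A = [[-4, 6], [0, -1]].
Characteristic polynomial det(A - λI) = λ^2 + 5λ + 4 = 0.
Eigenvalues λ = -1, -4.
For λ=-1: (A-λI) row 1 is [-3, 6], so an eigenvector is (-2, -1).
For λ=-4: (A-λI) row 1 is [0, 6], so an eigenvector is (-1, 0).
General solution: K_1e^(-t)(-2,-1) + K_2e^(-4t)(-1,0).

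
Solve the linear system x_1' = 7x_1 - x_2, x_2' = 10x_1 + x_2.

Coefficient matrix A = [[7, -1], [10, 1]].
Characteristic polynomial det(A - λI) = λ^2 - 8λ + 17 = 0.
Eigenvalues λ = 4 ± i (complex conjugate pair).
For λ=4+i: an eigenvector is (1,3) - i(0,1) = (1, 3 - i).
A real fundamental pair from Re and Im of e^((4+i)t)v: X_1 = e^(4t)(cos(t)·(1,3) + sin(t)·(0,1)), X_2 = e^(4t)(sin(t)·(1,3) - cos(t)·(0,1)).
General solution: C_1X_1 + C_2X_2.

x_1(t) = C_1e^(4t)cos(t) + C_2e^(4t)sin(t), x_2(t) = C_1e^(4t)sin(t) + 3C_1e^(4t)cos(t) + 3C_2e^(4t)sin(t) - C_2e^(4t)cos(t)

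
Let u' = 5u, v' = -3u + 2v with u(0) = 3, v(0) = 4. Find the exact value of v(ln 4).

-2960

A = [[5,0],[-3,2]]; eigenvalues λ = 5, 2.
Eigenvectors: (1,-1) for λ=5, (0,1) for λ=2.
From the initial condition, c_1 = 3, c_2 = 7.
v(ln 4) = (3)(4^5)(-1) + (7)(4^2)(1) = -2960.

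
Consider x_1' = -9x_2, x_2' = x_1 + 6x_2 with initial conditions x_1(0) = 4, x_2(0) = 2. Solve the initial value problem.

Coefficient matrix A = [[0, -9], [1, 6]].
Characteristic polynomial det(A - λI) = λ^2 - 6λ + 9 = 0.
Single eigenvalue λ = 3 with algebraic multiplicity 2.
Eigenvector v = (3,-1); generalized eigenvector w with (A-λI)w=v is (2,-1).
General solution: e^(3t)[K_1·v + K_2·(t·v + w)].
Applying x_1(0)=4, x_2(0)=2 gives K_1=8, K_2=-10.

x_1(t) = -30te^(3t) + 4e^(3t), x_2(t) = 10te^(3t) + 2e^(3t)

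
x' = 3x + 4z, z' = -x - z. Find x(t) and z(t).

Coefficient matrix A = [[3, 4], [-1, -1]].
Characteristic polynomial det(A - λI) = λ^2 - 2λ + 1 = 0.
Single eigenvalue λ = 1 with algebraic multiplicity 2.
Eigenvector v = (2,-1); generalized eigenvector w with (A-λI)w=v is (3,-1).
General solution: e^(t)[c_1·v + c_2·(t·v + w)].

x(t) = 2c_1e^(t) + 2c_2te^(t) + 3c_2e^(t), z(t) = -c_1e^(t) - c_2te^(t) - c_2e^(t)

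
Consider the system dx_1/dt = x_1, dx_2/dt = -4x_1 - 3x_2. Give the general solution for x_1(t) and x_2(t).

Coefficient matrix A = [[1, 0], [-4, -3]].
Characteristic polynomial det(A - λI) = λ^2 + 2λ - 3 = 0.
Eigenvalues λ = 1, -3.
For λ=1: (A-λI) row 2 is [-4, -4], so an eigenvector is (-1, 1).
For λ=-3: (A-λI) row 1 is [4, 0], so an eigenvector is (0, 1).
General solution: c_1e^(t)(-1,1) + c_2e^(-3t)(0,1).

x_1(t) = -c_1e^(t), x_2(t) = c_1e^(t) + c_2e^(-3t)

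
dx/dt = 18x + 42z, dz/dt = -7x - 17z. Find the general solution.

Coefficient matrix A = [[18, 42], [-7, -17]].
Characteristic polynomial det(A - λI) = λ^2 - λ - 12 = 0.
Eigenvalues λ = -3, 4.
For λ=-3: (A-λI) row 1 is [21, 42], so an eigenvector is (2, -1).
For λ=4: (A-λI) row 1 is [14, 42], so an eigenvector is (3, -1).
General solution: C_1e^(-3t)(2,-1) + C_2e^(4t)(3,-1).

x(t) = 2C_1e^(-3t) + 3C_2e^(4t), z(t) = -C_1e^(-3t) - C_2e^(4t)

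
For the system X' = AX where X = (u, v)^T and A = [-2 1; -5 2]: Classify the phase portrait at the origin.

A = [[-2,1],[-5,2]]; det(A-λI) = λ^2 + 1.
λ = 0 ± i: zero real part.

center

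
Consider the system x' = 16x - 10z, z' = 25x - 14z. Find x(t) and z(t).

x(t) = c_1e^(t)sin(5t) - c_1e^(t)cos(5t) - c_2e^(t)sin(5t) - c_2e^(t)cos(5t), z(t) = c_1e^(t)sin(5t) - 2c_1e^(t)cos(5t) - 2c_2e^(t)sin(5t) - c_2e^(t)cos(5t)

Coefficient matrix A = [[16, -10], [25, -14]].
Characteristic polynomial det(A - λI) = λ^2 - 2λ + 26 = 0.
Eigenvalues λ = 1 ± 5i (complex conjugate pair).
For λ=1+5i: an eigenvector is (-1,-2) - i(1,1) = (-1 - i, -2 - i).
A real fundamental pair from Re and Im of e^((1+5i)t)v: X_1 = e^(t)(cos(5t)·(-1,-2) + sin(5t)·(1,1)), X_2 = e^(t)(sin(5t)·(-1,-2) - cos(5t)·(1,1)).
General solution: c_1X_1 + c_2X_2.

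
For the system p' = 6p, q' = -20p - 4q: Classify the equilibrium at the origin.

saddle

A = [[6,0],[-20,-4]]; det(A-λI) = λ^2 - 2λ - 24.
λ = 6, -4: opposite signs.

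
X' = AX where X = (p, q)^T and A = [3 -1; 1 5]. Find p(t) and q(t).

p(t) = -C_1e^(4t) - C_2te^(4t) - C_2e^(4t), q(t) = C_1e^(4t) + C_2te^(4t) + 2C_2e^(4t)

Coefficient matrix A = [[3, -1], [1, 5]].
Characteristic polynomial det(A - λI) = λ^2 - 8λ + 16 = 0.
Single eigenvalue λ = 4 with algebraic multiplicity 2.
Eigenvector v = (-1,1); generalized eigenvector w with (A-λI)w=v is (-1,2).
General solution: e^(4t)[C_1·v + C_2·(t·v + w)].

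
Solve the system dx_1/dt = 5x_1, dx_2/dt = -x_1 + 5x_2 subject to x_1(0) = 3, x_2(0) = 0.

x_1(t) = 3e^(5t), x_2(t) = -3te^(5t)

Coefficient matrix A = [[5, 0], [-1, 5]].
Characteristic polynomial det(A - λI) = λ^2 - 10λ + 25 = 0.
Single eigenvalue λ = 5 with algebraic multiplicity 2.
Eigenvector v = (0,-1); generalized eigenvector w with (A-λI)w=v is (1,1).
General solution: e^(5t)[K_1·v + K_2·(t·v + w)].
Applying x_1(0)=3, x_2(0)=0 gives K_1=3, K_2=3.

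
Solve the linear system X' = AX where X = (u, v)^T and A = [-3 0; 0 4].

Coefficient matrix A = [[-3, 0], [0, 4]].
Characteristic polynomial det(A - λI) = λ^2 - λ - 12 = 0.
Eigenvalues λ = 4, -3.
For λ=4: (A-λI) row 1 is [-7, 0], so an eigenvector is (0, 1).
For λ=-3: (A-λI) row 2 is [0, 7], so an eigenvector is (-1, 0).
General solution: C_1e^(4t)(0,1) + C_2e^(-3t)(-1,0).

u(t) = -C_2e^(-3t), v(t) = C_1e^(4t)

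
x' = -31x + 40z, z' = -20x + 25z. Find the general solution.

Coefficient matrix A = [[-31, 40], [-20, 25]].
Characteristic polynomial det(A - λI) = λ^2 + 6λ + 25 = 0.
Eigenvalues λ = -3 ± 4i (complex conjugate pair).
For λ=-3+4i: an eigenvector is (-1,-1) - i(-3,-2) = (-1 + 3i, -1 + 2i).
A real fundamental pair from Re and Im of e^((-3+4i)t)v: X_1 = e^(-3t)(cos(4t)·(-1,-1) + sin(4t)·(-3,-2)), X_2 = e^(-3t)(sin(4t)·(-1,-1) - cos(4t)·(-3,-2)).
General solution: K_1X_1 + K_2X_2.

x(t) = -3K_1e^(-3t)sin(4t) - K_1e^(-3t)cos(4t) - K_2e^(-3t)sin(4t) + 3K_2e^(-3t)cos(4t), z(t) = -2K_1e^(-3t)sin(4t) - K_1e^(-3t)cos(4t) - K_2e^(-3t)sin(4t) + 2K_2e^(-3t)cos(4t)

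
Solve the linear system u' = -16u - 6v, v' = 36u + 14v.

Coefficient matrix A = [[-16, -6], [36, 14]].
Characteristic polynomial det(A - λI) = λ^2 + 2λ - 8 = 0.
Eigenvalues λ = 2, -4.
For λ=2: (A-λI) row 1 is [-18, -6], so an eigenvector is (-1, 3).
For λ=-4: (A-λI) row 1 is [-12, -6], so an eigenvector is (-1, 2).
General solution: c_1e^(2t)(-1,3) + c_2e^(-4t)(-1,2).

u(t) = -c_1e^(2t) - c_2e^(-4t), v(t) = 3c_1e^(2t) + 2c_2e^(-4t)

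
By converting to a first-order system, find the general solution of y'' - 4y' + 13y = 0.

Let x_1 = y, x_2 = y'. Then x_1' = x_2 and x_2' = -13x_1 + 4x_2.
A = [[0,1],[-13,4]]; det(A-λI) = λ^2 - 4λ + 13.
Eigenvalues λ = 2 ± 3i.

y(t) = C_1e^(2t)cos(3t) + C_2e^(2t)sin(3t)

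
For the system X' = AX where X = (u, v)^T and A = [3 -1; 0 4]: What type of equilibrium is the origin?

A = [[3,-1],[0,4]]; det(A-λI) = λ^2 - 7λ + 12.
λ = 3, 4: both positive.

unstable node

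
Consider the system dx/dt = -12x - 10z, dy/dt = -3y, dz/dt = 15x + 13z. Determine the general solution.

Coefficient matrix A = [[-12, 0, -10], [0, -3, 0], [15, 0, 13]].
det(A - λI) = 0 gives eigenvalues λ = 3, -3, -2.
For λ=3: eigenvector (2,0,-3).
For λ=-3: eigenvector (0,1,0).
For λ=-2: eigenvector (-1,0,1).
General solution: K_1e^(3t)(2,0,-3) + K_2e^(-3t)(0,1,0) + K_3e^(-2t)(-1,0,1).

x(t) = 2K_1e^(3t) - K_3e^(-2t), y(t) = K_2e^(-3t), z(t) = -3K_1e^(3t) + K_3e^(-2t)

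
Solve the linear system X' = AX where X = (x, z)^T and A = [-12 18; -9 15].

Coefficient matrix A = [[-12, 18], [-9, 15]].
Characteristic polynomial det(A - λI) = λ^2 - 3λ - 18 = 0.
Eigenvalues λ = -3, 6.
For λ=-3: (A-λI) row 1 is [-9, 18], so an eigenvector is (2, 1).
For λ=6: (A-λI) row 1 is [-18, 18], so an eigenvector is (1, 1).
General solution: C_1e^(-3t)(2,1) + C_2e^(6t)(1,1).

x(t) = 2C_1e^(-3t) + C_2e^(6t), z(t) = C_1e^(-3t) + C_2e^(6t)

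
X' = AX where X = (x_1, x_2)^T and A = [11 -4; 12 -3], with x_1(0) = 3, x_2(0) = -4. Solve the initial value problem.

Coefficient matrix A = [[11, -4], [12, -3]].
Characteristic polynomial det(A - λI) = λ^2 - 8λ + 15 = 0.
Eigenvalues λ = 3, 5.
For λ=3: (A-λI) row 1 is [8, -4], so an eigenvector is (1, 2).
For λ=5: (A-λI) row 1 is [6, -4], so an eigenvector is (-2, -3).
General solution: c_1e^(3t)(1,2) + c_2e^(5t)(-2,-3).
Applying x_1(0)=3, x_2(0)=-4 gives c_1=-17, c_2=-10.

x_1(t) = 20e^(5t) - 17e^(3t), x_2(t) = 30e^(5t) - 34e^(3t)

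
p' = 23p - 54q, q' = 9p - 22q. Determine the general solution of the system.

p(t) = -3K_1e^(5t) + 2K_2e^(-4t), q(t) = -K_1e^(5t) + K_2e^(-4t)

Coefficient matrix A = [[23, -54], [9, -22]].
Characteristic polynomial det(A - λI) = λ^2 - λ - 20 = 0.
Eigenvalues λ = 5, -4.
For λ=5: (A-λI) row 1 is [18, -54], so an eigenvector is (-3, -1).
For λ=-4: (A-λI) row 1 is [27, -54], so an eigenvector is (2, 1).
General solution: K_1e^(5t)(-3,-1) + K_2e^(-4t)(2,1).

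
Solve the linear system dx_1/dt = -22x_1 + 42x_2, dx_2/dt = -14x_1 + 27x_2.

Coefficient matrix A = [[-22, 42], [-14, 27]].
Characteristic polynomial det(A - λI) = λ^2 - 5λ - 6 = 0.
Eigenvalues λ = -1, 6.
For λ=-1: (A-λI) row 1 is [-21, 42], so an eigenvector is (2, 1).
For λ=6: (A-λI) row 1 is [-28, 42], so an eigenvector is (3, 2).
General solution: c_1e^(-t)(2,1) + c_2e^(6t)(3,2).

x_1(t) = 2c_1e^(-t) + 3c_2e^(6t), x_2(t) = c_1e^(-t) + 2c_2e^(6t)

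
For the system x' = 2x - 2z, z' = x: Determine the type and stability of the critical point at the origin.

unstable spiral

A = [[2,-2],[1,0]]; det(A-λI) = λ^2 - 2λ + 2.
λ = 1 ± i: positive real part.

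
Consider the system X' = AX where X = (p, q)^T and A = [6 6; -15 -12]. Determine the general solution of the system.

p(t) = -C_1e^(-3t)sin(3t) - C_1e^(-3t)cos(3t) - C_2e^(-3t)sin(3t) + C_2e^(-3t)cos(3t), q(t) = 2C_1e^(-3t)sin(3t) + C_1e^(-3t)cos(3t) + C_2e^(-3t)sin(3t) - 2C_2e^(-3t)cos(3t)

Coefficient matrix A = [[6, 6], [-15, -12]].
Characteristic polynomial det(A - λI) = λ^2 + 6λ + 18 = 0.
Eigenvalues λ = -3 ± 3i (complex conjugate pair).
For λ=-3+3i: an eigenvector is (-1,1) - i(-1,2) = (-1 + i, 1 - 2i).
A real fundamental pair from Re and Im of e^((-3+3i)t)v: X_1 = e^(-3t)(cos(3t)·(-1,1) + sin(3t)·(-1,2)), X_2 = e^(-3t)(sin(3t)·(-1,1) - cos(3t)·(-1,2)).
General solution: C_1X_1 + C_2X_2.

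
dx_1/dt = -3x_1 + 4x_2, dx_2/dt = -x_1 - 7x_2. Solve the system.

x_1(t) = 2C_1e^(-5t) + 2C_2te^(-5t) + C_2e^(-5t), x_2(t) = -C_1e^(-5t) - C_2te^(-5t)

Coefficient matrix A = [[-3, 4], [-1, -7]].
Characteristic polynomial det(A - λI) = λ^2 + 10λ + 25 = 0.
Single eigenvalue λ = -5 with algebraic multiplicity 2.
Eigenvector v = (2,-1); generalized eigenvector w with (A-λI)w=v is (1,0).
General solution: e^(-5t)[C_1·v + C_2·(t·v + w)].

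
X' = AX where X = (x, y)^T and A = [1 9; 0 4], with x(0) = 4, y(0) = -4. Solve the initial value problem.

x(t) = -12e^(4t) + 16e^(t), y(t) = -4e^(4t)

Coefficient matrix A = [[1, 9], [0, 4]].
Characteristic polynomial det(A - λI) = λ^2 - 5λ + 4 = 0.
Eigenvalues λ = 1, 4.
For λ=1: (A-λI) row 1 is [0, 9], so an eigenvector is (1, 0).
For λ=4: (A-λI) row 1 is [-3, 9], so an eigenvector is (-3, -1).
General solution: K_1e^(t)(1,0) + K_2e^(4t)(-3,-1).
Applying x(0)=4, y(0)=-4 gives K_1=16, K_2=4.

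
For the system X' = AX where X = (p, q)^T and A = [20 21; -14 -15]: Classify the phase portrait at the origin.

saddle

A = [[20,21],[-14,-15]]; det(A-λI) = λ^2 - 5λ - 6.
λ = 6, -1: opposite signs.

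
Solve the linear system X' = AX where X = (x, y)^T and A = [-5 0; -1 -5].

x(t) = C_2e^(-5t), y(t) = -C_1e^(-5t) - C_2te^(-5t)

Coefficient matrix A = [[-5, 0], [-1, -5]].
Characteristic polynomial det(A - λI) = λ^2 + 10λ + 25 = 0.
Single eigenvalue λ = -5 with algebraic multiplicity 2.
Eigenvector v = (0,-1); generalized eigenvector w with (A-λI)w=v is (1,0).
General solution: e^(-5t)[C_1·v + C_2·(t·v + w)].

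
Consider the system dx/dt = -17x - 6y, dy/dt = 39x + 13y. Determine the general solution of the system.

Coefficient matrix A = [[-17, -6], [39, 13]].
Characteristic polynomial det(A - λI) = λ^2 + 4λ + 13 = 0.
Eigenvalues λ = -2 ± 3i (complex conjugate pair).
For λ=-2+3i: an eigenvector is (-1,3) - i(-1,2) = (-1 + i, 3 - 2i).
A real fundamental pair from Re and Im of e^((-2+3i)t)v: X_1 = e^(-2t)(cos(3t)·(-1,3) + sin(3t)·(-1,2)), X_2 = e^(-2t)(sin(3t)·(-1,3) - cos(3t)·(-1,2)).
General solution: C_1X_1 + C_2X_2.

x(t) = -C_1e^(-2t)sin(3t) - C_1e^(-2t)cos(3t) - C_2e^(-2t)sin(3t) + C_2e^(-2t)cos(3t), y(t) = 2C_1e^(-2t)sin(3t) + 3C_1e^(-2t)cos(3t) + 3C_2e^(-2t)sin(3t) - 2C_2e^(-2t)cos(3t)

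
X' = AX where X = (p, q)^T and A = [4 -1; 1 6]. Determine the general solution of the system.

p(t) = K_1e^(5t) + K_2te^(5t) + 2K_2e^(5t), q(t) = -K_1e^(5t) - K_2te^(5t) - 3K_2e^(5t)

Coefficient matrix A = [[4, -1], [1, 6]].
Characteristic polynomial det(A - λI) = λ^2 - 10λ + 25 = 0.
Single eigenvalue λ = 5 with algebraic multiplicity 2.
Eigenvector v = (1,-1); generalized eigenvector w with (A-λI)w=v is (2,-3).
General solution: e^(5t)[K_1·v + K_2·(t·v + w)].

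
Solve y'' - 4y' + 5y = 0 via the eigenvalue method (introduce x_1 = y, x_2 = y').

y(t) = C_1e^(2t)cos(t) + C_2e^(2t)sin(t)

Let x_1 = y, x_2 = y'. Then x_1' = x_2 and x_2' = -5x_1 + 4x_2.
A = [[0,1],[-5,4]]; det(A-λI) = λ^2 - 4λ + 5.
Eigenvalues λ = 2 ± i.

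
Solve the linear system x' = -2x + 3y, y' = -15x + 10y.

x(t) = c_1e^(4t)cos(3t) + c_2e^(4t)sin(3t), y(t) = -c_1e^(4t)sin(3t) + 2c_1e^(4t)cos(3t) + 2c_2e^(4t)sin(3t) + c_2e^(4t)cos(3t)

Coefficient matrix A = [[-2, 3], [-15, 10]].
Characteristic polynomial det(A - λI) = λ^2 - 8λ + 25 = 0.
Eigenvalues λ = 4 ± 3i (complex conjugate pair).
For λ=4+3i: an eigenvector is (1,2) - i(0,-1) = (1, 2 + i).
A real fundamental pair from Re and Im of e^((4+3i)t)v: X_1 = e^(4t)(cos(3t)·(1,2) + sin(3t)·(0,-1)), X_2 = e^(4t)(sin(3t)·(1,2) - cos(3t)·(0,-1)).
General solution: c_1X_1 + c_2X_2.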